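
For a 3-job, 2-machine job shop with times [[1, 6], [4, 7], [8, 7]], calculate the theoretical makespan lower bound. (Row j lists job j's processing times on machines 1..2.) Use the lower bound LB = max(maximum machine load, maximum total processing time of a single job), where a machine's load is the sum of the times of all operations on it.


Machine loads:
  Machine 1: 1 + 4 + 8 = 13
  Machine 2: 6 + 7 + 7 = 20
Max machine load = 20
Job totals:
  Job 1: 7
  Job 2: 11
  Job 3: 15
Max job total = 15
Lower bound = max(20, 15) = 20

20


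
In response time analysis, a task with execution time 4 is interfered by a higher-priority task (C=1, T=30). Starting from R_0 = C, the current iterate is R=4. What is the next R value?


R_next = C + ceil(R_prev / T_hp) * C_hp
ceil(4 / 30) = ceil(0.1333) = 1
Interference = 1 * 1 = 1
R_next = 4 + 1 = 5

5


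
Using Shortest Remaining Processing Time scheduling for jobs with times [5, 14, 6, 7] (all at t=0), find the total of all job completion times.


Since all jobs arrive at t=0, SRPT equals SPT ordering.
SPT order: [5, 6, 7, 14]
Completion times:
  Job 1: p=5, C=5
  Job 2: p=6, C=11
  Job 3: p=7, C=18
  Job 4: p=14, C=32
Total completion time = 5 + 11 + 18 + 32 = 66

66


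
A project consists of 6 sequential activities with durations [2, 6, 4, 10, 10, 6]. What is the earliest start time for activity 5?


Activity 5 starts after activities 1 through 4 complete.
Predecessor durations: [2, 6, 4, 10]
ES = 2 + 6 + 4 + 10 = 22

22


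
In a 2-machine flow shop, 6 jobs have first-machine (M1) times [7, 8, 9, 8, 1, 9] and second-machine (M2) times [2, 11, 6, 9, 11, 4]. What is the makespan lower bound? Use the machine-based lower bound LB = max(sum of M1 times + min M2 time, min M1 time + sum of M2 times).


LB1 = sum(M1 times) + min(M2 times) = 42 + 2 = 44
LB2 = min(M1 times) + sum(M2 times) = 1 + 43 = 44
Lower bound = max(LB1, LB2) = max(44, 44) = 44

44


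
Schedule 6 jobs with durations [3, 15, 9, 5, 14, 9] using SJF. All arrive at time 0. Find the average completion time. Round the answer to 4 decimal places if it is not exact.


SJF order (ascending): [3, 5, 9, 9, 14, 15]
Completion times:
  Job 1: burst=3, C=3
  Job 2: burst=5, C=8
  Job 3: burst=9, C=17
  Job 4: burst=9, C=26
  Job 5: burst=14, C=40
  Job 6: burst=15, C=55
Average completion = 149/6 = 24.8333

24.8333


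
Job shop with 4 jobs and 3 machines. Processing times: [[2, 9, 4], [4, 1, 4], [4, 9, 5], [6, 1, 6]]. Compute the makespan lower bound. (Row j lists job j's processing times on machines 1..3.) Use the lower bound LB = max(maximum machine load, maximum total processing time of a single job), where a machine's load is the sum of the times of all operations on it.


Machine loads:
  Machine 1: 2 + 4 + 4 + 6 = 16
  Machine 2: 9 + 1 + 9 + 1 = 20
  Machine 3: 4 + 4 + 5 + 6 = 19
Max machine load = 20
Job totals:
  Job 1: 15
  Job 2: 9
  Job 3: 18
  Job 4: 13
Max job total = 18
Lower bound = max(20, 18) = 20

20


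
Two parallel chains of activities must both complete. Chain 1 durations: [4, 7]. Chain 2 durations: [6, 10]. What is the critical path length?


Path A total = 4 + 7 = 11
Path B total = 6 + 10 = 16
Critical path = longest path = max(11, 16) = 16

16


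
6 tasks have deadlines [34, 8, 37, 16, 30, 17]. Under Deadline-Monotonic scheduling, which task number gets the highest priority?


Sort tasks by relative deadline (ascending):
  Task 2: deadline = 8
  Task 4: deadline = 16
  Task 6: deadline = 17
  Task 5: deadline = 30
  Task 1: deadline = 34
  Task 3: deadline = 37
Priority order (highest first): [2, 4, 6, 5, 1, 3]
Highest priority task = 2

2


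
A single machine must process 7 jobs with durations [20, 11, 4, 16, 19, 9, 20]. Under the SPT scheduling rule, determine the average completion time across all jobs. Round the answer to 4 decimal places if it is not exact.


Sort jobs by processing time (SPT order): [4, 9, 11, 16, 19, 20, 20]
Compute completion times sequentially:
  Job 1: processing = 4, completes at 4
  Job 2: processing = 9, completes at 13
  Job 3: processing = 11, completes at 24
  Job 4: processing = 16, completes at 40
  Job 5: processing = 19, completes at 59
  Job 6: processing = 20, completes at 79
  Job 7: processing = 20, completes at 99
Sum of completion times = 318
Average completion time = 318/7 = 45.4286

45.4286


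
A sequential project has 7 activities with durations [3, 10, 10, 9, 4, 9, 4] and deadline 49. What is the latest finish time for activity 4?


LF(activity 4) = deadline - sum of successor durations
Successors: activities 5 through 7 with durations [4, 9, 4]
Sum of successor durations = 17
LF = 49 - 17 = 32

32


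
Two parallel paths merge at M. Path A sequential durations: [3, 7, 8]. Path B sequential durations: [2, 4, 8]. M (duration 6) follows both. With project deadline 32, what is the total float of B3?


Forward pass: ES(B3) = sum of predecessors on chain B = 6
EF = ES + duration = 6 + 8 = 14
Backward pass: LF(M) = deadline = 32; LS(M) = 32 - 6 = 26
LF(B3) = LS(M) - sum(successors on chain B) = 26 - 0 = 26
LS = LF - duration = 26 - 8 = 18
Total float = LS - ES = 18 - 6 = 12

12


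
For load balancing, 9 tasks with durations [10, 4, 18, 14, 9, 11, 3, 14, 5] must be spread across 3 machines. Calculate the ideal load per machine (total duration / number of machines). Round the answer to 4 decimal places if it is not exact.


Total processing time = 10 + 4 + 18 + 14 + 9 + 11 + 3 + 14 + 5 = 88
Number of machines = 3
Ideal balanced load = 88 / 3 = 29.3333

29.3333


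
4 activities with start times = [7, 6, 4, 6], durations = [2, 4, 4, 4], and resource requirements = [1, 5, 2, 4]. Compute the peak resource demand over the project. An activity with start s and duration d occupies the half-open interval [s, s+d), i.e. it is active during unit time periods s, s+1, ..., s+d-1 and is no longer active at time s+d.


Each activity i is active on [start_i, start_i + duration_i).
Compute total resource usage per time slot:
  t=0: active resources = [], total = 0
  t=1: active resources = [], total = 0
  t=2: active resources = [], total = 0
  t=3: active resources = [], total = 0
  t=4: active resources = [2], total = 2
  t=5: active resources = [2], total = 2
  t=6: active resources = [5, 2, 4], total = 11
  t=7: active resources = [1, 5, 2, 4], total = 12
  t=8: active resources = [1, 5, 4], total = 10
  t=9: active resources = [5, 4], total = 9
Peak resource demand = 12

12


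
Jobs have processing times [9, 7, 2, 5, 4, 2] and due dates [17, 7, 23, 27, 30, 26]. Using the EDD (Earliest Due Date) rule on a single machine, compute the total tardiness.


Sort by due date (EDD order): [(7, 7), (9, 17), (2, 23), (2, 26), (5, 27), (4, 30)]
Compute completion times and tardiness:
  Job 1: p=7, d=7, C=7, tardiness=max(0,7-7)=0
  Job 2: p=9, d=17, C=16, tardiness=max(0,16-17)=0
  Job 3: p=2, d=23, C=18, tardiness=max(0,18-23)=0
  Job 4: p=2, d=26, C=20, tardiness=max(0,20-26)=0
  Job 5: p=5, d=27, C=25, tardiness=max(0,25-27)=0
  Job 6: p=4, d=30, C=29, tardiness=max(0,29-30)=0
Total tardiness = 0

0


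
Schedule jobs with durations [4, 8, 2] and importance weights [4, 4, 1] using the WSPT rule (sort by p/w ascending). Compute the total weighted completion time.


Compute p/w ratios and sort ascending (WSPT): [(4, 4), (8, 4), (2, 1)]
Compute weighted completion times:
  Job (p=4,w=4): C=4, w*C=4*4=16
  Job (p=8,w=4): C=12, w*C=4*12=48
  Job (p=2,w=1): C=14, w*C=1*14=14
Total weighted completion time = 78

78


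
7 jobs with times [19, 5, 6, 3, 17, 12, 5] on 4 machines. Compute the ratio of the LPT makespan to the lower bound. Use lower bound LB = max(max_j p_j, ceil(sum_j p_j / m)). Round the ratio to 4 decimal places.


LPT order: [19, 17, 12, 6, 5, 5, 3]
Machine loads after assignment: [19, 17, 15, 16]
LPT makespan = 19
Lower bound = max(max_job, ceil(total/4)) = max(19, 17) = 19
Ratio = 19 / 19 = 1.0

1.0


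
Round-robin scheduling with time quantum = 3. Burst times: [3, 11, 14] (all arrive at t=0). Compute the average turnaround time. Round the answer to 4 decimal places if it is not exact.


Time quantum = 3
Execution trace:
  J1 runs 3 units, time = 3
  J2 runs 3 units, time = 6
  J3 runs 3 units, time = 9
  J2 runs 3 units, time = 12
  J3 runs 3 units, time = 15
  J2 runs 3 units, time = 18
  J3 runs 3 units, time = 21
  J2 runs 2 units, time = 23
  J3 runs 3 units, time = 26
  J3 runs 2 units, time = 28
Finish times: [3, 23, 28]
Average turnaround = 54/3 = 18.0

18.0


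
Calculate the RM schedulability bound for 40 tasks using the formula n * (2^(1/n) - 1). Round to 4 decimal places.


Compute 2^(1/40) = 1.0174796921
Subtract 1: 1.0174796921 - 1 = 0.0174796921
Multiply by n: 40 * 0.0174796921 = 0.6991876840
Round to 4 dp: 0.6992

0.6992


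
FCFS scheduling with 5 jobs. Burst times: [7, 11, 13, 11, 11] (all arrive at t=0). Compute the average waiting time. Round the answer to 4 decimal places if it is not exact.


FCFS order (as given): [7, 11, 13, 11, 11]
Waiting times:
  Job 1: wait = 0
  Job 2: wait = 7
  Job 3: wait = 18
  Job 4: wait = 31
  Job 5: wait = 42
Sum of waiting times = 98
Average waiting time = 98/5 = 19.6

19.6


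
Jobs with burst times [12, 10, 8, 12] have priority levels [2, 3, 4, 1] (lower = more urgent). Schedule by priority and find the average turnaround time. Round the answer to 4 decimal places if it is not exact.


Sort by priority (ascending = highest first):
Order: [(1, 12), (2, 12), (3, 10), (4, 8)]
Completion times:
  Priority 1, burst=12, C=12
  Priority 2, burst=12, C=24
  Priority 3, burst=10, C=34
  Priority 4, burst=8, C=42
Average turnaround = 112/4 = 28.0

28.0


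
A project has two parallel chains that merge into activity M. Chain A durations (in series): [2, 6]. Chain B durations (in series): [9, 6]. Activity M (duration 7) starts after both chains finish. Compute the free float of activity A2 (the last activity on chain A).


ES(A2) = sum of predecessors on chain A = 2
EF(A2) = ES + duration = 2 + 6 = 8
Successor of A2 is M. ES(M) = max(sum(A), sum(B)) = max(8, 15) = 15
Free float = ES(successor) - EF(current) = 15 - 8 = 7

7


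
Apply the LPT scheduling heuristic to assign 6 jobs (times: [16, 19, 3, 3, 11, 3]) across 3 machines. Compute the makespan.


Sort jobs in decreasing order (LPT): [19, 16, 11, 3, 3, 3]
Assign each job to the least loaded machine:
  Machine 1: jobs [19], load = 19
  Machine 2: jobs [16, 3], load = 19
  Machine 3: jobs [11, 3, 3], load = 17
Makespan = max load = 19

19


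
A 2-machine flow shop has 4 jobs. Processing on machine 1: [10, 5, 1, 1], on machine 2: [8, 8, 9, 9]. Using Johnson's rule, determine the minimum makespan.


Apply Johnson's rule:
  Group 1 (a <= b): [(3, 1, 9), (4, 1, 9), (2, 5, 8)]
  Group 2 (a > b): [(1, 10, 8)]
Optimal job order: [3, 4, 2, 1]
Schedule:
  Job 3: M1 done at 1, M2 done at 10
  Job 4: M1 done at 2, M2 done at 19
  Job 2: M1 done at 7, M2 done at 27
  Job 1: M1 done at 17, M2 done at 35
Makespan = 35

35


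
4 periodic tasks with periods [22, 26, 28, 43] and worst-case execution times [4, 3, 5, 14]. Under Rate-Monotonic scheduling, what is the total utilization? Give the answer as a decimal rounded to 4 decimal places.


Compute individual utilizations (exact fractions):
  Task 1: C/T = 4/22 = 2/11 (approx. 0.1818)
  Task 2: C/T = 3/26 (approx. 0.1154)
  Task 3: C/T = 5/28 (approx. 0.1786)
  Task 4: C/T = 14/43 (approx. 0.3256)
Total utilization U = 2/11 + 3/26 + 5/28 + 14/43 = 137971/172172
Rounded to 4 decimal places: U = 0.8014
RM (Liu & Layland) bound for 4 tasks = 0.756828; compare with U = 137971/172172 (approx. 0.801356)
bound < U <= 1, so the RM sufficient condition is not met (inconclusive; an exact test such as response-time analysis is needed).

0.8014


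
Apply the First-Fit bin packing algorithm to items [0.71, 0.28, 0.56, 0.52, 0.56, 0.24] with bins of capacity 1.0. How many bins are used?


Place items sequentially using First-Fit:
  Item 0.71 -> new Bin 1
  Item 0.28 -> Bin 1 (now 0.99)
  Item 0.56 -> new Bin 2
  Item 0.52 -> new Bin 3
  Item 0.56 -> new Bin 4
  Item 0.24 -> Bin 2 (now 0.8)
Total bins used = 4

4


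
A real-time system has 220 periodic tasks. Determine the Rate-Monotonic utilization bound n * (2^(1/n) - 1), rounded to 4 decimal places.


Compute 2^(1/220) = 1.0031556376
Subtract 1: 1.0031556376 - 1 = 0.0031556376
Multiply by n: 220 * 0.0031556376 = 0.6942402720
Round to 4 dp: 0.6942

0.6942


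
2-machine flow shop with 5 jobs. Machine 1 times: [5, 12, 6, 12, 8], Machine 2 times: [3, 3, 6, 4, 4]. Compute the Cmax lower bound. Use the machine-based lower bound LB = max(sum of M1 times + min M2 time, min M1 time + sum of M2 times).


LB1 = sum(M1 times) + min(M2 times) = 43 + 3 = 46
LB2 = min(M1 times) + sum(M2 times) = 5 + 20 = 25
Lower bound = max(LB1, LB2) = max(46, 25) = 46

46


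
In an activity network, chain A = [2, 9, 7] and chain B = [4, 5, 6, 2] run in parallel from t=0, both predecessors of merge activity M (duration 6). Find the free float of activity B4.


ES(B4) = sum of predecessors on chain B = 15
EF(B4) = ES + duration = 15 + 2 = 17
Successor of B4 is M. ES(M) = max(sum(A), sum(B)) = max(18, 17) = 18
Free float = ES(successor) - EF(current) = 18 - 17 = 1

1


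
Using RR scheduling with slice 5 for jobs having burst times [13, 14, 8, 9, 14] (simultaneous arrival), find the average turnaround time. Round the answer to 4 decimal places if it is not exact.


Time quantum = 5
Execution trace:
  J1 runs 5 units, time = 5
  J2 runs 5 units, time = 10
  J3 runs 5 units, time = 15
  J4 runs 5 units, time = 20
  J5 runs 5 units, time = 25
  J1 runs 5 units, time = 30
  J2 runs 5 units, time = 35
  J3 runs 3 units, time = 38
  J4 runs 4 units, time = 42
  J5 runs 5 units, time = 47
  J1 runs 3 units, time = 50
  J2 runs 4 units, time = 54
  J5 runs 4 units, time = 58
Finish times: [50, 54, 38, 42, 58]
Average turnaround = 242/5 = 48.4

48.4


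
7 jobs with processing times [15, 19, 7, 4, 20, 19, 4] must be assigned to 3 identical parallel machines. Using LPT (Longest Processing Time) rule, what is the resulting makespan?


Sort jobs in decreasing order (LPT): [20, 19, 19, 15, 7, 4, 4]
Assign each job to the least loaded machine:
  Machine 1: jobs [20, 4, 4], load = 28
  Machine 2: jobs [19, 15], load = 34
  Machine 3: jobs [19, 7], load = 26
Makespan = max load = 34

34


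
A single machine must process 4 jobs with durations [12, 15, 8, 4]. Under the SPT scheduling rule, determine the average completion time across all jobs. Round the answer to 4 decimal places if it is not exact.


Sort jobs by processing time (SPT order): [4, 8, 12, 15]
Compute completion times sequentially:
  Job 1: processing = 4, completes at 4
  Job 2: processing = 8, completes at 12
  Job 3: processing = 12, completes at 24
  Job 4: processing = 15, completes at 39
Sum of completion times = 79
Average completion time = 79/4 = 19.75

19.75


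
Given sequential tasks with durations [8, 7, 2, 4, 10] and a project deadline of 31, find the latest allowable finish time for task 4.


LF(activity 4) = deadline - sum of successor durations
Successors: activities 5 through 5 with durations [10]
Sum of successor durations = 10
LF = 31 - 10 = 21

21


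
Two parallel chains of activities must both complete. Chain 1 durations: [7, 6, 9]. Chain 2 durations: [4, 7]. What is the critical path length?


Path A total = 7 + 6 + 9 = 22
Path B total = 4 + 7 = 11
Critical path = longest path = max(22, 11) = 22

22


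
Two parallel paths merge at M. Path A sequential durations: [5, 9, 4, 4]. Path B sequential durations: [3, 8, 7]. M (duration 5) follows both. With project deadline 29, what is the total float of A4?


Forward pass: ES(A4) = sum of predecessors on chain A = 18
EF = ES + duration = 18 + 4 = 22
Backward pass: LF(M) = deadline = 29; LS(M) = 29 - 5 = 24
LF(A4) = LS(M) - sum(successors on chain A) = 24 - 0 = 24
LS = LF - duration = 24 - 4 = 20
Total float = LS - ES = 20 - 18 = 2

2


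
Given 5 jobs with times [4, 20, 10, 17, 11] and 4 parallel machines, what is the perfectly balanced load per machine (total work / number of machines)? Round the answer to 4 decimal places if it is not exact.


Total processing time = 4 + 20 + 10 + 17 + 11 = 62
Number of machines = 4
Ideal balanced load = 62 / 4 = 15.5

15.5


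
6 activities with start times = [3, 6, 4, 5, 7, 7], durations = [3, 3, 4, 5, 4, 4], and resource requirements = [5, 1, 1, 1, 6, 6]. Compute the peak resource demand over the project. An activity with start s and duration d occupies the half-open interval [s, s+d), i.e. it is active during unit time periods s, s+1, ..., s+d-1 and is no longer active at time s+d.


Each activity i is active on [start_i, start_i + duration_i).
Compute total resource usage per time slot:
  t=0: active resources = [], total = 0
  t=1: active resources = [], total = 0
  t=2: active resources = [], total = 0
  t=3: active resources = [5], total = 5
  t=4: active resources = [5, 1], total = 6
  t=5: active resources = [5, 1, 1], total = 7
  t=6: active resources = [1, 1, 1], total = 3
  t=7: active resources = [1, 1, 1, 6, 6], total = 15
  t=8: active resources = [1, 1, 6, 6], total = 14
  t=9: active resources = [1, 6, 6], total = 13
  t=10: active resources = [6, 6], total = 12
Peak resource demand = 15

15


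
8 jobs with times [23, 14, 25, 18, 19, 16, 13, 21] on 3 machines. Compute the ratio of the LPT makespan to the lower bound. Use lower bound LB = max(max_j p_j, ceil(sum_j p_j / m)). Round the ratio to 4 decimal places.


LPT order: [25, 23, 21, 19, 18, 16, 14, 13]
Machine loads after assignment: [54, 41, 54]
LPT makespan = 54
Lower bound = max(max_job, ceil(total/3)) = max(25, 50) = 50
Ratio = 54 / 50 = 1.08

1.08


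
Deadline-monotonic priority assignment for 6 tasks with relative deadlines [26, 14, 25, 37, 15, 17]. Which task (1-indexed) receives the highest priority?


Sort tasks by relative deadline (ascending):
  Task 2: deadline = 14
  Task 5: deadline = 15
  Task 6: deadline = 17
  Task 3: deadline = 25
  Task 1: deadline = 26
  Task 4: deadline = 37
Priority order (highest first): [2, 5, 6, 3, 1, 4]
Highest priority task = 2

2


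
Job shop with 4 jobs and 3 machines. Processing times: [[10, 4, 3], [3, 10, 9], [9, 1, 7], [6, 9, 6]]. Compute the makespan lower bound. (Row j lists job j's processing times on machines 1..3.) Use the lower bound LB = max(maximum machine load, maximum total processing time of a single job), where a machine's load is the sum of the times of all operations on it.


Machine loads:
  Machine 1: 10 + 3 + 9 + 6 = 28
  Machine 2: 4 + 10 + 1 + 9 = 24
  Machine 3: 3 + 9 + 7 + 6 = 25
Max machine load = 28
Job totals:
  Job 1: 17
  Job 2: 22
  Job 3: 17
  Job 4: 21
Max job total = 22
Lower bound = max(28, 22) = 28

28


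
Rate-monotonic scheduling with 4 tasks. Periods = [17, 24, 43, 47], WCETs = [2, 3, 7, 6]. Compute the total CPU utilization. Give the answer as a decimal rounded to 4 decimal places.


Compute individual utilizations (exact fractions):
  Task 1: C/T = 2/17 (approx. 0.1176)
  Task 2: C/T = 3/24 = 1/8 (approx. 0.125)
  Task 3: C/T = 7/43 (approx. 0.1628)
  Task 4: C/T = 6/47 (approx. 0.1277)
Total utilization U = 2/17 + 1/8 + 7/43 + 6/47 = 146525/274856
Rounded to 4 decimal places: U = 0.5331
RM (Liu & Layland) bound for 4 tasks = 0.756828; compare with U = 146525/274856 (approx. 0.533097)
U <= bound, so schedulable by RM sufficient condition.

0.5331


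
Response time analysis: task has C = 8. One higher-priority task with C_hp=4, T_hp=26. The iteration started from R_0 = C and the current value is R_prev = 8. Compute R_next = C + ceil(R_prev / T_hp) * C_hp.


R_next = C + ceil(R_prev / T_hp) * C_hp
ceil(8 / 26) = ceil(0.3077) = 1
Interference = 1 * 4 = 4
R_next = 8 + 4 = 12

12


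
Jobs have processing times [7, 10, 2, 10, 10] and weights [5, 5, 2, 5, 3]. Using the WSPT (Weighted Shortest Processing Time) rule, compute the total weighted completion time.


Compute p/w ratios and sort ascending (WSPT): [(2, 2), (7, 5), (10, 5), (10, 5), (10, 3)]
Compute weighted completion times:
  Job (p=2,w=2): C=2, w*C=2*2=4
  Job (p=7,w=5): C=9, w*C=5*9=45
  Job (p=10,w=5): C=19, w*C=5*19=95
  Job (p=10,w=5): C=29, w*C=5*29=145
  Job (p=10,w=3): C=39, w*C=3*39=117
Total weighted completion time = 406

406


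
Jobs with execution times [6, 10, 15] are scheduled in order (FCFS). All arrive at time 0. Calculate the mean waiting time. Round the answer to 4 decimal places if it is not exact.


FCFS order (as given): [6, 10, 15]
Waiting times:
  Job 1: wait = 0
  Job 2: wait = 6
  Job 3: wait = 16
Sum of waiting times = 22
Average waiting time = 22/3 = 7.3333

7.3333


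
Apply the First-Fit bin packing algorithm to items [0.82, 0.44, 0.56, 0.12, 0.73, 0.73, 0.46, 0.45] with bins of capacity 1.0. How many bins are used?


Place items sequentially using First-Fit:
  Item 0.82 -> new Bin 1
  Item 0.44 -> new Bin 2
  Item 0.56 -> Bin 2 (now 1.0)
  Item 0.12 -> Bin 1 (now 0.94)
  Item 0.73 -> new Bin 3
  Item 0.73 -> new Bin 4
  Item 0.46 -> new Bin 5
  Item 0.45 -> Bin 5 (now 0.91)
Total bins used = 5

5


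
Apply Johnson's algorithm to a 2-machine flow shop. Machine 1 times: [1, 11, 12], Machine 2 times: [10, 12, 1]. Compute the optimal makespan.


Apply Johnson's rule:
  Group 1 (a <= b): [(1, 1, 10), (2, 11, 12)]
  Group 2 (a > b): [(3, 12, 1)]
Optimal job order: [1, 2, 3]
Schedule:
  Job 1: M1 done at 1, M2 done at 11
  Job 2: M1 done at 12, M2 done at 24
  Job 3: M1 done at 24, M2 done at 25
Makespan = 25

25


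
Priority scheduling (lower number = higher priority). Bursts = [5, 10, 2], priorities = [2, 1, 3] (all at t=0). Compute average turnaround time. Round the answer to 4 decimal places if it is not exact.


Sort by priority (ascending = highest first):
Order: [(1, 10), (2, 5), (3, 2)]
Completion times:
  Priority 1, burst=10, C=10
  Priority 2, burst=5, C=15
  Priority 3, burst=2, C=17
Average turnaround = 42/3 = 14.0

14.0


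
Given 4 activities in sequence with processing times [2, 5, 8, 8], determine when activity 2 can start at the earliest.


Activity 2 starts after activities 1 through 1 complete.
Predecessor durations: [2]
ES = 2 = 2

2


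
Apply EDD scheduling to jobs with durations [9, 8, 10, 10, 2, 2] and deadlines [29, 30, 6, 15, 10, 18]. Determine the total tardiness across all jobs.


Sort by due date (EDD order): [(10, 6), (2, 10), (10, 15), (2, 18), (9, 29), (8, 30)]
Compute completion times and tardiness:
  Job 1: p=10, d=6, C=10, tardiness=max(0,10-6)=4
  Job 2: p=2, d=10, C=12, tardiness=max(0,12-10)=2
  Job 3: p=10, d=15, C=22, tardiness=max(0,22-15)=7
  Job 4: p=2, d=18, C=24, tardiness=max(0,24-18)=6
  Job 5: p=9, d=29, C=33, tardiness=max(0,33-29)=4
  Job 6: p=8, d=30, C=41, tardiness=max(0,41-30)=11
Total tardiness = 34

34


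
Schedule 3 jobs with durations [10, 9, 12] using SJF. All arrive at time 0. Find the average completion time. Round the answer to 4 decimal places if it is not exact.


SJF order (ascending): [9, 10, 12]
Completion times:
  Job 1: burst=9, C=9
  Job 2: burst=10, C=19
  Job 3: burst=12, C=31
Average completion = 59/3 = 19.6667

19.6667


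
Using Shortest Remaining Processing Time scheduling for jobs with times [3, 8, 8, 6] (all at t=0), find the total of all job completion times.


Since all jobs arrive at t=0, SRPT equals SPT ordering.
SPT order: [3, 6, 8, 8]
Completion times:
  Job 1: p=3, C=3
  Job 2: p=6, C=9
  Job 3: p=8, C=17
  Job 4: p=8, C=25
Total completion time = 3 + 9 + 17 + 25 = 54

54


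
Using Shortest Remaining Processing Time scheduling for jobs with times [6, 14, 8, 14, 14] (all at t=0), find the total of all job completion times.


Since all jobs arrive at t=0, SRPT equals SPT ordering.
SPT order: [6, 8, 14, 14, 14]
Completion times:
  Job 1: p=6, C=6
  Job 2: p=8, C=14
  Job 3: p=14, C=28
  Job 4: p=14, C=42
  Job 5: p=14, C=56
Total completion time = 6 + 14 + 28 + 42 + 56 = 146

146


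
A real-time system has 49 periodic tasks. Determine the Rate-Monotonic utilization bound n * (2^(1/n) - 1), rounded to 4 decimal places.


Compute 2^(1/49) = 1.0142463870
Subtract 1: 1.0142463870 - 1 = 0.0142463870
Multiply by n: 49 * 0.0142463870 = 0.6980729630
Round to 4 dp: 0.6981

0.6981


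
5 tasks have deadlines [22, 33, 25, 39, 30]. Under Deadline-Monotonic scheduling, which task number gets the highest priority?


Sort tasks by relative deadline (ascending):
  Task 1: deadline = 22
  Task 3: deadline = 25
  Task 5: deadline = 30
  Task 2: deadline = 33
  Task 4: deadline = 39
Priority order (highest first): [1, 3, 5, 2, 4]
Highest priority task = 1

1


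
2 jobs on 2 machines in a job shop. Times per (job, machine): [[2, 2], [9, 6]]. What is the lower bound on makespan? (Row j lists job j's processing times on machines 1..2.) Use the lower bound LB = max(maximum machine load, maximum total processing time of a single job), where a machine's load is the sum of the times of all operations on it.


Machine loads:
  Machine 1: 2 + 9 = 11
  Machine 2: 2 + 6 = 8
Max machine load = 11
Job totals:
  Job 1: 4
  Job 2: 15
Max job total = 15
Lower bound = max(11, 15) = 15

15


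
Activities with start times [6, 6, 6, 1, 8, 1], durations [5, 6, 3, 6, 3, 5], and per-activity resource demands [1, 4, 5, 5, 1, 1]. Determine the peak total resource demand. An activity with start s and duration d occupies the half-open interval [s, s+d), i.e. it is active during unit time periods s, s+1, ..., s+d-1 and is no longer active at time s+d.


Each activity i is active on [start_i, start_i + duration_i).
Compute total resource usage per time slot:
  t=0: active resources = [], total = 0
  t=1: active resources = [5, 1], total = 6
  t=2: active resources = [5, 1], total = 6
  t=3: active resources = [5, 1], total = 6
  t=4: active resources = [5, 1], total = 6
  t=5: active resources = [5, 1], total = 6
  t=6: active resources = [1, 4, 5, 5], total = 15
  t=7: active resources = [1, 4, 5], total = 10
  t=8: active resources = [1, 4, 5, 1], total = 11
  t=9: active resources = [1, 4, 1], total = 6
  t=10: active resources = [1, 4, 1], total = 6
  t=11: active resources = [4], total = 4
Peak resource demand = 15

15


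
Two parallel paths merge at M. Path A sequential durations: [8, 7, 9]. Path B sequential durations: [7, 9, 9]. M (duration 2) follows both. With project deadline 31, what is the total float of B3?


Forward pass: ES(B3) = sum of predecessors on chain B = 16
EF = ES + duration = 16 + 9 = 25
Backward pass: LF(M) = deadline = 31; LS(M) = 31 - 2 = 29
LF(B3) = LS(M) - sum(successors on chain B) = 29 - 0 = 29
LS = LF - duration = 29 - 9 = 20
Total float = LS - ES = 20 - 16 = 4

4


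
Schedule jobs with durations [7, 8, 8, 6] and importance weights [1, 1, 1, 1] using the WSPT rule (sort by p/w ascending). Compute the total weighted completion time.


Compute p/w ratios and sort ascending (WSPT): [(6, 1), (7, 1), (8, 1), (8, 1)]
Compute weighted completion times:
  Job (p=6,w=1): C=6, w*C=1*6=6
  Job (p=7,w=1): C=13, w*C=1*13=13
  Job (p=8,w=1): C=21, w*C=1*21=21
  Job (p=8,w=1): C=29, w*C=1*29=29
Total weighted completion time = 69

69


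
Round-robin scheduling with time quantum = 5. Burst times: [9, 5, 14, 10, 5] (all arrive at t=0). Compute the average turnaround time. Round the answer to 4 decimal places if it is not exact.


Time quantum = 5
Execution trace:
  J1 runs 5 units, time = 5
  J2 runs 5 units, time = 10
  J3 runs 5 units, time = 15
  J4 runs 5 units, time = 20
  J5 runs 5 units, time = 25
  J1 runs 4 units, time = 29
  J3 runs 5 units, time = 34
  J4 runs 5 units, time = 39
  J3 runs 4 units, time = 43
Finish times: [29, 10, 43, 39, 25]
Average turnaround = 146/5 = 29.2

29.2


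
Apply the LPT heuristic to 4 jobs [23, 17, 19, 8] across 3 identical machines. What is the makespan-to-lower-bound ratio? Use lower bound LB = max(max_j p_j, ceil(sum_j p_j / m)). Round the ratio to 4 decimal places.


LPT order: [23, 19, 17, 8]
Machine loads after assignment: [23, 19, 25]
LPT makespan = 25
Lower bound = max(max_job, ceil(total/3)) = max(23, 23) = 23
Ratio = 25 / 23 = 1.087

1.087


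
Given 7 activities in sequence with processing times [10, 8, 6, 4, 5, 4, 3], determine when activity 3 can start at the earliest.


Activity 3 starts after activities 1 through 2 complete.
Predecessor durations: [10, 8]
ES = 10 + 8 = 18

18


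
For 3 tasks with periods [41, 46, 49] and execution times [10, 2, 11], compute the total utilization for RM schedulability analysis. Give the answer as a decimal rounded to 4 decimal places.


Compute individual utilizations (exact fractions):
  Task 1: C/T = 10/41 (approx. 0.2439)
  Task 2: C/T = 2/46 = 1/23 (approx. 0.0435)
  Task 3: C/T = 11/49 (approx. 0.2245)
Total utilization U = 10/41 + 1/23 + 11/49 = 23652/46207
Rounded to 4 decimal places: U = 0.5119
RM (Liu & Layland) bound for 3 tasks = 0.779763; compare with U = 23652/46207 (approx. 0.511870)
U <= bound, so schedulable by RM sufficient condition.

0.5119


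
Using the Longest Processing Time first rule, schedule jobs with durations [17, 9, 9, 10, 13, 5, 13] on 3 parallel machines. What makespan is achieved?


Sort jobs in decreasing order (LPT): [17, 13, 13, 10, 9, 9, 5]
Assign each job to the least loaded machine:
  Machine 1: jobs [17, 9], load = 26
  Machine 2: jobs [13, 10], load = 23
  Machine 3: jobs [13, 9, 5], load = 27
Makespan = max load = 27

27


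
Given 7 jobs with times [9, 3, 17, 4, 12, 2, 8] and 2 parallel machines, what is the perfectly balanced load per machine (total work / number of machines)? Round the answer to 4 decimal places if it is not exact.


Total processing time = 9 + 3 + 17 + 4 + 12 + 2 + 8 = 55
Number of machines = 2
Ideal balanced load = 55 / 2 = 27.5

27.5


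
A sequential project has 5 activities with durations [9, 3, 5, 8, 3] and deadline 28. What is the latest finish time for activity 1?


LF(activity 1) = deadline - sum of successor durations
Successors: activities 2 through 5 with durations [3, 5, 8, 3]
Sum of successor durations = 19
LF = 28 - 19 = 9

9


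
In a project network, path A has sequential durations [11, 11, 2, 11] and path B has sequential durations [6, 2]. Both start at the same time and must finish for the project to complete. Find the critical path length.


Path A total = 11 + 11 + 2 + 11 = 35
Path B total = 6 + 2 = 8
Critical path = longest path = max(35, 8) = 35

35


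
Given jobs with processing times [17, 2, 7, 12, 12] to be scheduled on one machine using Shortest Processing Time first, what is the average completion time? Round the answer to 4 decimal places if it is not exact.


Sort jobs by processing time (SPT order): [2, 7, 12, 12, 17]
Compute completion times sequentially:
  Job 1: processing = 2, completes at 2
  Job 2: processing = 7, completes at 9
  Job 3: processing = 12, completes at 21
  Job 4: processing = 12, completes at 33
  Job 5: processing = 17, completes at 50
Sum of completion times = 115
Average completion time = 115/5 = 23.0

23.0


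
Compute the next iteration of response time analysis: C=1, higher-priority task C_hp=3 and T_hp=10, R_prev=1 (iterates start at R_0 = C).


R_next = C + ceil(R_prev / T_hp) * C_hp
ceil(1 / 10) = ceil(0.1) = 1
Interference = 1 * 3 = 3
R_next = 1 + 3 = 4

4


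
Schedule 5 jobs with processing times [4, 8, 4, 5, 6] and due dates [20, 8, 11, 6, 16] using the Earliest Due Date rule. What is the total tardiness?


Sort by due date (EDD order): [(5, 6), (8, 8), (4, 11), (6, 16), (4, 20)]
Compute completion times and tardiness:
  Job 1: p=5, d=6, C=5, tardiness=max(0,5-6)=0
  Job 2: p=8, d=8, C=13, tardiness=max(0,13-8)=5
  Job 3: p=4, d=11, C=17, tardiness=max(0,17-11)=6
  Job 4: p=6, d=16, C=23, tardiness=max(0,23-16)=7
  Job 5: p=4, d=20, C=27, tardiness=max(0,27-20)=7
Total tardiness = 25

25


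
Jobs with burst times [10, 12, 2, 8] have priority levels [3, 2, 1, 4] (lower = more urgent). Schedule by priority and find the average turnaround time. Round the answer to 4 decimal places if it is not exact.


Sort by priority (ascending = highest first):
Order: [(1, 2), (2, 12), (3, 10), (4, 8)]
Completion times:
  Priority 1, burst=2, C=2
  Priority 2, burst=12, C=14
  Priority 3, burst=10, C=24
  Priority 4, burst=8, C=32
Average turnaround = 72/4 = 18.0

18.0


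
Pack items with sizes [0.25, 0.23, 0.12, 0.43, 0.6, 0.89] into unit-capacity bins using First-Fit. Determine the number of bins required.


Place items sequentially using First-Fit:
  Item 0.25 -> new Bin 1
  Item 0.23 -> Bin 1 (now 0.48)
  Item 0.12 -> Bin 1 (now 0.6)
  Item 0.43 -> new Bin 2
  Item 0.6 -> new Bin 3
  Item 0.89 -> new Bin 4
Total bins used = 4

4


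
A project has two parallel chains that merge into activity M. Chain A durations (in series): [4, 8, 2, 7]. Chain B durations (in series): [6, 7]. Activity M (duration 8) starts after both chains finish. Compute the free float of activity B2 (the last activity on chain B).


ES(B2) = sum of predecessors on chain B = 6
EF(B2) = ES + duration = 6 + 7 = 13
Successor of B2 is M. ES(M) = max(sum(A), sum(B)) = max(21, 13) = 21
Free float = ES(successor) - EF(current) = 21 - 13 = 8

8


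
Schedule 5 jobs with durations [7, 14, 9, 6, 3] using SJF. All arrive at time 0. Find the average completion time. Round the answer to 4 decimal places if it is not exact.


SJF order (ascending): [3, 6, 7, 9, 14]
Completion times:
  Job 1: burst=3, C=3
  Job 2: burst=6, C=9
  Job 3: burst=7, C=16
  Job 4: burst=9, C=25
  Job 5: burst=14, C=39
Average completion = 92/5 = 18.4

18.4


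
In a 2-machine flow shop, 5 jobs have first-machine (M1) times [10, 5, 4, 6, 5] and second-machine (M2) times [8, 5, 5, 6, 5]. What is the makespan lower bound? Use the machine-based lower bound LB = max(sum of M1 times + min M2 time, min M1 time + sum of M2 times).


LB1 = sum(M1 times) + min(M2 times) = 30 + 5 = 35
LB2 = min(M1 times) + sum(M2 times) = 4 + 29 = 33
Lower bound = max(LB1, LB2) = max(35, 33) = 35

35


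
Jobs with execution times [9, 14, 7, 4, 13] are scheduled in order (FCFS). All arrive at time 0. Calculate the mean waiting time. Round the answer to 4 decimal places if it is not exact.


FCFS order (as given): [9, 14, 7, 4, 13]
Waiting times:
  Job 1: wait = 0
  Job 2: wait = 9
  Job 3: wait = 23
  Job 4: wait = 30
  Job 5: wait = 34
Sum of waiting times = 96
Average waiting time = 96/5 = 19.2

19.2


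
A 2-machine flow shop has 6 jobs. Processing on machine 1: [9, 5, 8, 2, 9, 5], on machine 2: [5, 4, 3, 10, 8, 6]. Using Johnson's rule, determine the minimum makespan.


Apply Johnson's rule:
  Group 1 (a <= b): [(4, 2, 10), (6, 5, 6)]
  Group 2 (a > b): [(5, 9, 8), (1, 9, 5), (2, 5, 4), (3, 8, 3)]
Optimal job order: [4, 6, 5, 1, 2, 3]
Schedule:
  Job 4: M1 done at 2, M2 done at 12
  Job 6: M1 done at 7, M2 done at 18
  Job 5: M1 done at 16, M2 done at 26
  Job 1: M1 done at 25, M2 done at 31
  Job 2: M1 done at 30, M2 done at 35
  Job 3: M1 done at 38, M2 done at 41
Makespan = 41

41


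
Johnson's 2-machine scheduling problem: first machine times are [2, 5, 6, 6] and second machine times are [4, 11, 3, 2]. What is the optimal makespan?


Apply Johnson's rule:
  Group 1 (a <= b): [(1, 2, 4), (2, 5, 11)]
  Group 2 (a > b): [(3, 6, 3), (4, 6, 2)]
Optimal job order: [1, 2, 3, 4]
Schedule:
  Job 1: M1 done at 2, M2 done at 6
  Job 2: M1 done at 7, M2 done at 18
  Job 3: M1 done at 13, M2 done at 21
  Job 4: M1 done at 19, M2 done at 23
Makespan = 23

23


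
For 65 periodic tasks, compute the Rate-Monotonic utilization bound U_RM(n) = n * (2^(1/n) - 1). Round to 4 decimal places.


Compute 2^(1/65) = 1.0107208638
Subtract 1: 1.0107208638 - 1 = 0.0107208638
Multiply by n: 65 * 0.0107208638 = 0.6968561470
Round to 4 dp: 0.6969

0.6969


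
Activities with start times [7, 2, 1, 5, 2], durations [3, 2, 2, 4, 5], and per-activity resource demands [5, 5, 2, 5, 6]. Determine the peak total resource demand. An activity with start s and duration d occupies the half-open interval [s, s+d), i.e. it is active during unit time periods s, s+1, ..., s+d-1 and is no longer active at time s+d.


Each activity i is active on [start_i, start_i + duration_i).
Compute total resource usage per time slot:
  t=0: active resources = [], total = 0
  t=1: active resources = [2], total = 2
  t=2: active resources = [5, 2, 6], total = 13
  t=3: active resources = [5, 6], total = 11
  t=4: active resources = [6], total = 6
  t=5: active resources = [5, 6], total = 11
  t=6: active resources = [5, 6], total = 11
  t=7: active resources = [5, 5], total = 10
  t=8: active resources = [5, 5], total = 10
  t=9: active resources = [5], total = 5
Peak resource demand = 13

13


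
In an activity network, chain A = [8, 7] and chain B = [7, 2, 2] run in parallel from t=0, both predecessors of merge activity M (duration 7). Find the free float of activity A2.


ES(A2) = sum of predecessors on chain A = 8
EF(A2) = ES + duration = 8 + 7 = 15
Successor of A2 is M. ES(M) = max(sum(A), sum(B)) = max(15, 11) = 15
Free float = ES(successor) - EF(current) = 15 - 15 = 0

0


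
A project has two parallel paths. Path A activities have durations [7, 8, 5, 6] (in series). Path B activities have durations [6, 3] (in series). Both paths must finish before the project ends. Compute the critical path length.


Path A total = 7 + 8 + 5 + 6 = 26
Path B total = 6 + 3 = 9
Critical path = longest path = max(26, 9) = 26

26


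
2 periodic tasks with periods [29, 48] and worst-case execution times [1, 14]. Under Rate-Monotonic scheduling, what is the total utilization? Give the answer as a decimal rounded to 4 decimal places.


Compute individual utilizations (exact fractions):
  Task 1: C/T = 1/29 (approx. 0.0345)
  Task 2: C/T = 14/48 = 7/24 (approx. 0.2917)
Total utilization U = 1/29 + 7/24 = 227/696
Rounded to 4 decimal places: U = 0.3261
RM (Liu & Layland) bound for 2 tasks = 0.828427; compare with U = 227/696 (approx. 0.326149)
U <= bound, so schedulable by RM sufficient condition.

0.3261


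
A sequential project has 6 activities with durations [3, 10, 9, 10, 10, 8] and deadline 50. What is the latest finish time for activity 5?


LF(activity 5) = deadline - sum of successor durations
Successors: activities 6 through 6 with durations [8]
Sum of successor durations = 8
LF = 50 - 8 = 42

42


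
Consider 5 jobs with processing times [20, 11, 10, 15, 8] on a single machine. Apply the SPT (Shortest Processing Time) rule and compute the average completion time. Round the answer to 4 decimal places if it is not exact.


Sort jobs by processing time (SPT order): [8, 10, 11, 15, 20]
Compute completion times sequentially:
  Job 1: processing = 8, completes at 8
  Job 2: processing = 10, completes at 18
  Job 3: processing = 11, completes at 29
  Job 4: processing = 15, completes at 44
  Job 5: processing = 20, completes at 64
Sum of completion times = 163
Average completion time = 163/5 = 32.6

32.6


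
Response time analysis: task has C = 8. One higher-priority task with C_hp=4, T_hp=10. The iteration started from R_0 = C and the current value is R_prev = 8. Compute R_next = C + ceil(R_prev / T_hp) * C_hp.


R_next = C + ceil(R_prev / T_hp) * C_hp
ceil(8 / 10) = ceil(0.8) = 1
Interference = 1 * 4 = 4
R_next = 8 + 4 = 12

12


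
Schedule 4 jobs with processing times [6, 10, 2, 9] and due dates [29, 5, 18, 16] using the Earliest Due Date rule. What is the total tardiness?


Sort by due date (EDD order): [(10, 5), (9, 16), (2, 18), (6, 29)]
Compute completion times and tardiness:
  Job 1: p=10, d=5, C=10, tardiness=max(0,10-5)=5
  Job 2: p=9, d=16, C=19, tardiness=max(0,19-16)=3
  Job 3: p=2, d=18, C=21, tardiness=max(0,21-18)=3
  Job 4: p=6, d=29, C=27, tardiness=max(0,27-29)=0
Total tardiness = 11

11


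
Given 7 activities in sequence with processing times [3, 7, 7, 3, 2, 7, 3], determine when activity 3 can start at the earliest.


Activity 3 starts after activities 1 through 2 complete.
Predecessor durations: [3, 7]
ES = 3 + 7 = 10

10
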